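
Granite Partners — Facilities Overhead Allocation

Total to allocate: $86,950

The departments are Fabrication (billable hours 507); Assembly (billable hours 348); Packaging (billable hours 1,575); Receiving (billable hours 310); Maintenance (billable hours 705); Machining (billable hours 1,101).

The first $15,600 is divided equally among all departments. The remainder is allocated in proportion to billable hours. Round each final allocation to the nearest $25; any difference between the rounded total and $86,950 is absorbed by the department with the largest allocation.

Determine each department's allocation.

Fabrication: $10,550; Assembly: $8,050; Packaging: $27,325; Receiving: $7,475; Maintenance: $13,675; Machining: $19,875

Equal tier: $15,600 ÷ 6 = $2,600 apiece.
Remainder $71,350 by billable hours (total 4,546): Fabrication 7,957.42 → $7,950; Assembly 5,461.90 → $5,450; Packaging 24,719.81 → $24,725; Receiving 4,865.49 → $4,875; Maintenance 11,065.06 → $11,075; Machining 17,280.32 → $17,275.
Totals: Fabrication $2,600 + $7,950 = $10,550; Assembly $2,600 + $5,450 = $8,050; Packaging $2,600 + $24,725 = $27,325; Receiving $2,600 + $4,875 = $7,475; Maintenance $2,600 + $11,075 = $13,675; Machining $2,600 + $17,275 = $19,875.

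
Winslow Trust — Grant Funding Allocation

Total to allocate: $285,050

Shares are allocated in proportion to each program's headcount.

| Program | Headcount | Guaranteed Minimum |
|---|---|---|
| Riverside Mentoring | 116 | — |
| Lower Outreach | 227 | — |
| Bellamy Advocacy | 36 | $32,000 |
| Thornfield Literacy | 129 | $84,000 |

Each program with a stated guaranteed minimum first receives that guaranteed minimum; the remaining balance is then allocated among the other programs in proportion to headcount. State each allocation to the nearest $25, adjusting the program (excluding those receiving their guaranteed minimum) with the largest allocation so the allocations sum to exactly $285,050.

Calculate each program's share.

Riverside Mentoring: $57,175; Lower Outreach: $111,875; Bellamy Advocacy: $32,000; Thornfield Literacy: $84,000

Fund the minimums — Bellamy Advocacy $32,000; Thornfield Literacy $84,000. Residual $169,050.
Residual split over remaining headcount 343: Riverside Mentoring 57,171.43 → $57,175; Lower Outreach 111,878.57 → $111,875.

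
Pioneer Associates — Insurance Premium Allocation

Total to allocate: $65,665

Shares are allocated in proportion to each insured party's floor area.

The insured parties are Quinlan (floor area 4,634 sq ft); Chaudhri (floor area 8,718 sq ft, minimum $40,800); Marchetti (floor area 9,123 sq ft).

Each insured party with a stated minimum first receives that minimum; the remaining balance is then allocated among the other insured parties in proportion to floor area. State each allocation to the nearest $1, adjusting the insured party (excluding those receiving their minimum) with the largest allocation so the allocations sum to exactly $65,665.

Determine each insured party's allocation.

Quinlan: $8,376 · Chaudhri: $40,800 · Marchetti: $16,489

Fund the minimums — Chaudhri $40,800. Remaining pool $24,865.
Remaining pool split over remaining floor area 13,757: Quinlan 8,375.69 → $8,376; Marchetti 16,489.31 → $16,489.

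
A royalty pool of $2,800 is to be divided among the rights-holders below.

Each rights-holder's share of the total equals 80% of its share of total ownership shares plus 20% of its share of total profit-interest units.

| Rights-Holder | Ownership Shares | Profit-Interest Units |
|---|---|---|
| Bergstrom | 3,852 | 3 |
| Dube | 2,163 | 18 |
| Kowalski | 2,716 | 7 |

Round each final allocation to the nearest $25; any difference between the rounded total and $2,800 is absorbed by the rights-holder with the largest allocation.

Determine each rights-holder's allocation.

Bergstrom: $1,050; Dube: $925; Kowalski: $825

Ownership shares total 8,731; profit-interest units total 28.
Combined weights (80% ownership shares + 20% profit-interest units): Bergstrom 0.3744; Dube 0.3268; Kowalski 0.2989.
Proportional shares: Bergstrom 1,048.26; Dube 914.93; Kowalski 836.81.
At nearest $25: Bergstrom $1,050; Dube $925; Kowalski $825. Sum = $2,800.
Sum already equals the total — no adjustment.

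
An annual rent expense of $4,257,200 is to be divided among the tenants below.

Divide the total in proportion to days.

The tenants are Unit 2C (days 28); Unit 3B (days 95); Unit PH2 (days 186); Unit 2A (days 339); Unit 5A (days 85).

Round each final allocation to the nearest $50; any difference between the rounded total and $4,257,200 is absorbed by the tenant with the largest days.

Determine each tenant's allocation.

Unit 2C: $162,600 · Unit 3B: $551,750 · Unit PH2: $1,080,250 · Unit 2A: $1,968,950 · Unit 5A: $493,650

Days total: 733.
Pro-rata amounts: Unit 2C 28/733 × $4,257,200 = 162,621.56; Unit 3B 95/733 × $4,257,200 = 551,751.71; Unit PH2 186/733 × $4,257,200 = 1,080,271.76; Unit 2A 339/733 × $4,257,200 = 1,968,882.40; Unit 5A 85/733 × $4,257,200 = 493,672.58.
Rounded to nearest $50: Unit 2C $162,600; Unit 3B $551,750; Unit PH2 $1,080,250; Unit 2A $1,968,900; Unit 5A $493,650. Sum = $4,257,150.
Difference $4,257,200 − $4,257,150 = +$50 applied to largest days (Unit 2A): Unit 2A becomes $1,968,950.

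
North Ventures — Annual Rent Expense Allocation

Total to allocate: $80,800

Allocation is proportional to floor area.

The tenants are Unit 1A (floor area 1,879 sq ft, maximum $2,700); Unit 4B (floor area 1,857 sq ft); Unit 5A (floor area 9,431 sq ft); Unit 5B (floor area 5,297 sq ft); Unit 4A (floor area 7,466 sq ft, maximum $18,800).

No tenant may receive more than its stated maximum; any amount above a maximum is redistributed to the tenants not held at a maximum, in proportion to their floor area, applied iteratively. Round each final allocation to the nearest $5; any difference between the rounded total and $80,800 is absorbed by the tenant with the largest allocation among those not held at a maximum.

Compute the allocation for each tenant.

Unit 1A: $2,700 | Unit 4B: $6,640 | Unit 5A: $33,720 | Unit 5B: $18,940 | Unit 4A: $18,800

Floor area total: 25,930.
Unconstrained shares: Unit 1A 5,855.12; Unit 4B 5,786.56; Unit 5A 29,387.77; Unit 5B 16,505.89; Unit 4A 23,264.67.
Held at cap: Unit 1A ($2,700), Unit 4A ($18,800); balance $59,300 reallocated over remaining floor area 16,585.
Shares after redistribution: Unit 4B 6,639.74 → $6,640; Unit 5A 33,720.73 → $33,720; Unit 5B 18,939.53 → $18,940.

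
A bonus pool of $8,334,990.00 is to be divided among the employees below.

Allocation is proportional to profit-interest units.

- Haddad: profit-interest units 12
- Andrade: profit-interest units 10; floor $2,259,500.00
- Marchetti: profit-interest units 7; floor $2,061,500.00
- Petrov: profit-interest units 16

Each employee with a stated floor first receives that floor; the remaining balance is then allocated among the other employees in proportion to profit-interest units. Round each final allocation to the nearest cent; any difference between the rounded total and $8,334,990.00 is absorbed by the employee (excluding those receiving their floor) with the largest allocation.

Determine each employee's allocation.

Haddad: $1,720,281.43 · Andrade: $2,259,500.00 · Marchetti: $2,061,500.00 · Petrov: $2,293,708.57

Fund the minimums — Andrade $2,259,500.00; Marchetti $2,061,500.00. Remaining pool $4,013,990.00.
Remaining pool split over remaining profit-interest units 28: Haddad 1,720,281.4286 → $1,720,281.43; Petrov 2,293,708.5714 → $2,293,708.57.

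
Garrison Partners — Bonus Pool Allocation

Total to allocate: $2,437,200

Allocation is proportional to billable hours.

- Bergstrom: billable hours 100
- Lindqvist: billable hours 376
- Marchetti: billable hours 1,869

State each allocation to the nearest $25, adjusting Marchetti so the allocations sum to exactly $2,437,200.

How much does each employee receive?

Bergstrom: $103,925; Lindqvist: $390,775; Marchetti: $1,942,500

Total billable hours = 2,345.
Proportional shares: Bergstrom 100/2,345 × $2,437,200 = 103,931.77; Lindqvist 376/2,345 × $2,437,200 = 390,783.45; Marchetti 1,869/2,345 × $2,437,200 = 1,942,484.78.
At nearest $25: Bergstrom $103,925; Lindqvist $390,775; Marchetti $1,942,475. Sum = $2,437,175.
Difference $2,437,200 − $2,437,175 = +$25 applied to Marchetti: Marchetti becomes $1,942,500.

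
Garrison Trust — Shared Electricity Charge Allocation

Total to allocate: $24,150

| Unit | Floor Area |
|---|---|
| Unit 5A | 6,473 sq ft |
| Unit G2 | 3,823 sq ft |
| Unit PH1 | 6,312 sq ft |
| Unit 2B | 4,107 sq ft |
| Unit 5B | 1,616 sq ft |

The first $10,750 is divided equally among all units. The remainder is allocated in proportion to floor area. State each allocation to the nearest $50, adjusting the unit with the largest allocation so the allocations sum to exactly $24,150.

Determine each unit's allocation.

Equal tier: $10,750 ÷ 5 = $2,150 apiece.
Remainder $13,400 by floor area (total 22,331): Unit 5A 3,884.21 → $3,900; Unit G2 2,294.04 → $2,300; Unit PH1 3,787.60 → $3,800; Unit 2B 2,464.46 → $2,450; Unit 5B 969.70 → $950.
Totals: Unit 5A $2,150 + $3,900 = $6,050; Unit G2 $2,150 + $2,300 = $4,450; Unit PH1 $2,150 + $3,800 = $5,950; Unit 2B $2,150 + $2,450 = $4,600; Unit 5B $2,150 + $950 = $3,100.

Unit 5A: $6,050 · Unit G2: $4,450 · Unit PH1: $5,950 · Unit 2B: $4,600 · Unit 5B: $3,100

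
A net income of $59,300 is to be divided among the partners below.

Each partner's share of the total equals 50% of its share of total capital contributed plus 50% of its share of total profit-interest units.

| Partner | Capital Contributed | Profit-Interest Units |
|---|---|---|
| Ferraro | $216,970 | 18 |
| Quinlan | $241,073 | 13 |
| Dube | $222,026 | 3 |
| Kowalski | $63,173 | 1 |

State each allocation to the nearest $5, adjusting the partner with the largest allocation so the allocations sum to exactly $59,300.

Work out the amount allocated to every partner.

Ferraro: $23,905 | Quinlan: $20,630 | Dube: $11,400 | Kowalski: $3,365

Capital contributed total 743,242; profit-interest units total 35.
Composite weights (50% capital contributed + 50% profit-interest units): Ferraro 0.4031; Quinlan 0.3479; Dube 0.1922; Kowalski 0.0568.
Unrounded shares: Ferraro 23,904.11; Quinlan 20,629.93; Dube 11,398.67; Kowalski 3,367.29.
Rounded to nearest $5: Ferraro $23,905; Quinlan $20,630; Dube $11,400; Kowalski $3,365. Sum = $59,300.
Sum already equals the total — no adjustment.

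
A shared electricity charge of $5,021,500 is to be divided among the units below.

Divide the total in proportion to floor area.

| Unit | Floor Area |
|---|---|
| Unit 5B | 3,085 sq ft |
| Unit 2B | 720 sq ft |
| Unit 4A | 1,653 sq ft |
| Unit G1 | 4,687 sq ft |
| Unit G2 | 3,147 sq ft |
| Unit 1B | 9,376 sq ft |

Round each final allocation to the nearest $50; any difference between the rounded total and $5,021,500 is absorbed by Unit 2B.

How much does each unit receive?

Unit 5B: $683,400 · Unit 2B: $159,450 · Unit 4A: $366,200 · Unit G1: $1,038,300 · Unit G2: $697,150 · Unit 1B: $2,077,000

Combined floor area = 22,668.
Raw shares: Unit 5B 3,085/22,668 × $5,021,500 = 683,400.72; Unit 2B 720/22,668 × $5,021,500 = 159,497.09; Unit 4A 1,653/22,668 × $5,021,500 = 366,178.73; Unit G1 4,687/22,668 × $5,021,500 = 1,038,281.74; Unit G2 3,147/22,668 × $5,021,500 = 697,135.19; Unit 1B 9,376/22,668 × $5,021,500 = 2,077,006.53.
Rounded to nearest $50: Unit 5B $683,400; Unit 2B $159,500; Unit 4A $366,200; Unit G1 $1,038,300; Unit G2 $697,150; Unit 1B $2,077,000. Sum = $5,021,550.
Difference $5,021,500 − $5,021,550 = −$50 applied to Unit 2B: Unit 2B becomes $159,450.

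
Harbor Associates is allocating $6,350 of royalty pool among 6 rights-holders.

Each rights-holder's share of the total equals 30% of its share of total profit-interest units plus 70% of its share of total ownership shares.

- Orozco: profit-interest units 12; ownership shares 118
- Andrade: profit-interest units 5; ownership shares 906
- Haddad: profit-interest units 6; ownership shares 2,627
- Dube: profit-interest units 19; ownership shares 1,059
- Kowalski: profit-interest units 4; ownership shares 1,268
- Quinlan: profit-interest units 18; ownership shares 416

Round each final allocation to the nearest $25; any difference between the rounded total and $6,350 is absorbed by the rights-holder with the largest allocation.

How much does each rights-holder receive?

Orozco: $450 | Andrade: $775 | Haddad: $2,000 | Dube: $1,300 | Kowalski: $1,000 | Quinlan: $825

Totals — profit-interest units 64, ownership shares 6,394.
Composite weights (30% profit-interest units + 70% ownership shares): Orozco 0.0692; Andrade 0.1226; Haddad 0.3157; Dube 0.2050; Kowalski 0.1576; Quinlan 0.1299.
Proportional shares: Orozco 439.22; Andrade 778.66; Haddad 2,004.84; Dube 1,301.75; Kowalski 1,000.55; Quinlan 824.98.
Rounded to nearest $25: Orozco $450; Andrade $775; Haddad $2,000; Dube $1,300; Kowalski $1,000; Quinlan $825. Sum = $6,350.
No rounding difference to absorb.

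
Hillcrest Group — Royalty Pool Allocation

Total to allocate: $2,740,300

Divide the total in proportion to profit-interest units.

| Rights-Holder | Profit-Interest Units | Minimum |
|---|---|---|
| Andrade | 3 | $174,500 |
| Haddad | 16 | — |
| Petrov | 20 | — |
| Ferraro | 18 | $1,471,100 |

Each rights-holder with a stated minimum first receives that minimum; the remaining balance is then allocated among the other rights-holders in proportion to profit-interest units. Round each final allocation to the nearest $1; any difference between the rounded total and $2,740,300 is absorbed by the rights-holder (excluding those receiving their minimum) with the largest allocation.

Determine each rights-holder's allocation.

Minimums first: Andrade $174,500; Ferraro $1,471,100. Remaining pool $1,094,700.
Remaining pool split over remaining profit-interest units 36: Haddad 486,533.33 → $486,533; Petrov 608,166.67 → $608,167.

Andrade: $174,500 · Haddad: $486,533 · Petrov: $608,167 · Ferraro: $1,471,100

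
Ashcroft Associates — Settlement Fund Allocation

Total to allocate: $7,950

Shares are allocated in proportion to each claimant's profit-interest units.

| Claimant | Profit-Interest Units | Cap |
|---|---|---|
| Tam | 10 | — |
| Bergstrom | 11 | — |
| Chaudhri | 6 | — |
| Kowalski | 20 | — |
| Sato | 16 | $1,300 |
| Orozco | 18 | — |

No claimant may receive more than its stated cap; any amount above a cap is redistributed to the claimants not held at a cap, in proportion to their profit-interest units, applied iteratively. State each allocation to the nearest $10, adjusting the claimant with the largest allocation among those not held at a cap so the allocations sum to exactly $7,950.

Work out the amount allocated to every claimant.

Profit-interest units total: 81.
Proportional shares (ignoring caps): Tam 981.48; Bergstrom 1,079.63; Chaudhri 588.89; Kowalski 1,962.96; Sato 1,570.37; Orozco 1,766.67.
Held at cap: Sato ($1,300); balance $6,650 reallocated over remaining profit-interest units 65.
Shares after redistribution: Tam 1,023.08 → $1,020; Bergstrom 1,125.38 → $1,130; Chaudhri 613.85 → $610; Kowalski 2,046.15 → $2,050; Orozco 1,841.54 → $1,840.

Tam: $1,020 | Bergstrom: $1,130 | Chaudhri: $610 | Kowalski: $2,050 | Sato: $1,300 | Orozco: $1,840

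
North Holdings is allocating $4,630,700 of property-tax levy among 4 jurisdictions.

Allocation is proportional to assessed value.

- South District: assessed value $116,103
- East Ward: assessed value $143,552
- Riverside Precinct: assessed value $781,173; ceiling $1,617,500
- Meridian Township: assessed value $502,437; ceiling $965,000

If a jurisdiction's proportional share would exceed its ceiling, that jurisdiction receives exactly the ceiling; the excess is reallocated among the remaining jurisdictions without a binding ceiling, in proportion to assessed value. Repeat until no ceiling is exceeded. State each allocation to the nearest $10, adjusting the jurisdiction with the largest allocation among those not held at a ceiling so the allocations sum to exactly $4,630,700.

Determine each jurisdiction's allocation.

Total assessed value = 1,543,265.
Proportional shares (ignoring caps): South District 348,377.09; East Ward 430,740.18; Riverside Precinct 2,343,977.09; Meridian Township 1,507,605.64.
Capped: Riverside Precinct ($1,617,500), Meridian Township ($965,000); balance $2,048,200 reallocated over remaining assessed value 259,655.
Redistributed shares: South District 915,838.96 → $915,840; East Ward 1,132,361.04 → $1,132,360.

South District: $915,840; East Ward: $1,132,360; Riverside Precinct: $1,617,500; Meridian Township: $965,000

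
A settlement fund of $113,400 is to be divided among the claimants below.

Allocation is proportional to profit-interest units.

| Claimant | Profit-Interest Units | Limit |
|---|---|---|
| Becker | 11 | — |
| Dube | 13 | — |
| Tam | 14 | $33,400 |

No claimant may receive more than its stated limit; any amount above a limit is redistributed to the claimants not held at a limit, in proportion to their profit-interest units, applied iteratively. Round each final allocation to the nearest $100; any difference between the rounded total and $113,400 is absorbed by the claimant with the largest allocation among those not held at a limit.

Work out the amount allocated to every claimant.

Becker: $36,700 · Dube: $43,300 · Tam: $33,400

Profit-interest units total: 38.
Proportional shares (ignoring caps): Becker 32,826.32; Dube 38,794.74; Tam 41,778.95.
Held at cap: Tam ($33,400); balance $80,000 reallocated over remaining profit-interest units 24.
Shares after redistribution: Becker 36,666.67 → $36,700; Dube 43,333.33 → $43,300.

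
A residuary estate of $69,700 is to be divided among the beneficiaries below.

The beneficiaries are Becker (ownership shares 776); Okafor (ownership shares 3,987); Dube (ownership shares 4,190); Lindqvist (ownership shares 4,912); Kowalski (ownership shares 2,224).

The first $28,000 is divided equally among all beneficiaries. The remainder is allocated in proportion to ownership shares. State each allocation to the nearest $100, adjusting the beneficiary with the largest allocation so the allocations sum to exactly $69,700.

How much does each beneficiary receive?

$28,000 shared equally gives $5,600 per beneficiary.
Remainder $41,700 by ownership shares (total 16,089): Becker 2,011.26 → $2,000; Okafor 10,333.64 → $10,300; Dube 10,859.78 → $10,900; Lindqvist 12,731.08 → $12,700; Kowalski 5,764.24 → $5,800.
Totals: Becker $5,600 + $2,000 = $7,600; Okafor $5,600 + $10,300 = $15,900; Dube $5,600 + $10,900 = $16,500; Lindqvist $5,600 + $12,700 = $18,300; Kowalski $5,600 + $5,800 = $11,400.

Becker: $7,600; Okafor: $15,900; Dube: $16,500; Lindqvist: $18,300; Kowalski: $11,400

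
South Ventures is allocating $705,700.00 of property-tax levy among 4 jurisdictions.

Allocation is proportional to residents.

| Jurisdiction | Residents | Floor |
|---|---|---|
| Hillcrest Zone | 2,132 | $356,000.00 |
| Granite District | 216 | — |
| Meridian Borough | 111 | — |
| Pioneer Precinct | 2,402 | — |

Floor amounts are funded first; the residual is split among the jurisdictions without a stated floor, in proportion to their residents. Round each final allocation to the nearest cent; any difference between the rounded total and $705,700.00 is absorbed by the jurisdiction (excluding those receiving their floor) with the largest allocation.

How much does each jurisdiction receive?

Minimums first: Hillcrest Zone $356,000.00. Residual $349,700.00.
Residual split over remaining residents 2,729: Granite District 27,678.7102 → $27,678.71; Meridian Borough 14,223.7816 → $14,223.78; Pioneer Precinct 307,797.5082 → $307,797.51.

Hillcrest Zone: $356,000.00; Granite District: $27,678.71; Meridian Borough: $14,223.78; Pioneer Precinct: $307,797.51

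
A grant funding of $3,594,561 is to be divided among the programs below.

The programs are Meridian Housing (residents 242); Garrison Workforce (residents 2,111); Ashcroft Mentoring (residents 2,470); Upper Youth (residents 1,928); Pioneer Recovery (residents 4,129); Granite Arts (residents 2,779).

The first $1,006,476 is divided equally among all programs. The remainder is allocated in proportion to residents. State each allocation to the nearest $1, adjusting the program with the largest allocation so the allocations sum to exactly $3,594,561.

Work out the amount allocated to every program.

Meridian Housing: $213,600; Garrison Workforce: $567,735; Ashcroft Mentoring: $635,758; Upper Youth: $533,060; Pioneer Recovery: $950,102; Granite Arts: $694,306

$1,006,476 shared equally gives $167,746 per program.
Remainder $2,588,085 by residents (total 13,659): Meridian Housing 45,853.76 → $45,854; Garrison Workforce 399,988.83 → $399,989; Ashcroft Mentoring 468,011.56 → $468,012; Upper Youth 365,314.29 → $365,314; Pioneer Recovery 782,356.17 → $782,356; Granite Arts 526,560.38 → $526,560.
Totals: Meridian Housing $167,746 + $45,854 = $213,600; Garrison Workforce $167,746 + $399,989 = $567,735; Ashcroft Mentoring $167,746 + $468,012 = $635,758; Upper Youth $167,746 + $365,314 = $533,060; Pioneer Recovery $167,746 + $782,356 = $950,102; Granite Arts $167,746 + $526,560 = $694,306.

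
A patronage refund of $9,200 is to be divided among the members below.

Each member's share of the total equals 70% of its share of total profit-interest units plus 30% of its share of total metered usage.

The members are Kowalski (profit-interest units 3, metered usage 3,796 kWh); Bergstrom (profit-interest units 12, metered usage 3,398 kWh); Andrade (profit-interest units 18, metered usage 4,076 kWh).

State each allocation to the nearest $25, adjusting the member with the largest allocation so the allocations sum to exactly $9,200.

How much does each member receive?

Profit-interest units total 33; metered usage total 11,270.
Blended shares (70% profit-interest units + 30% metered usage): Kowalski 0.1647; Bergstrom 0.3450; Andrade 0.4903.
Pro-rata amounts: Kowalski 1,515.09; Bergstrom 3,173.98; Andrade 4,510.93.
After rounding ($25): Kowalski $1,525; Bergstrom $3,175; Andrade $4,500. Sum = $9,200.
Sum already equals the total — no adjustment.

Kowalski: $1,525; Bergstrom: $3,175; Andrade: $4,500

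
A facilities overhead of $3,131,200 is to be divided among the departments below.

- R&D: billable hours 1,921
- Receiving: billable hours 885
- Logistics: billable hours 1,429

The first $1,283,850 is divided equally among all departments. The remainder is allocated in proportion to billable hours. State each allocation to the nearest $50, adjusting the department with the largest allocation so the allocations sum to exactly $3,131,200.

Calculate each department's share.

First tranche $1,283,850 split equally: $427,950 each.
Remainder $1,847,350 by billable hours (total 4,235): R&D 837,959.70 → $837,950; Receiving 386,045.99 → $386,050; Logistics 623,344.31 → $623,350.
Totals: R&D $427,950 + $837,950 = $1,265,900; Receiving $427,950 + $386,050 = $814,000; Logistics $427,950 + $623,350 = $1,051,300.

R&D: $1,265,900 · Receiving: $814,000 · Logistics: $1,051,300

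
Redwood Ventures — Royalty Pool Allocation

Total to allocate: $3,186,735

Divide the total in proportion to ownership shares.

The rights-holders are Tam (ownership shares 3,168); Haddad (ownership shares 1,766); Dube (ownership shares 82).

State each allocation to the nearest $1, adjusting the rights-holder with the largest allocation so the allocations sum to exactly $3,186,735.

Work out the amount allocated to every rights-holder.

Tam: $2,012,674 | Haddad: $1,121,965 | Dube: $52,096

Sum of ownership shares: 5,016.
Unrounded shares: Tam 3,168/5,016 × $3,186,735 = 2,012,674.74; Haddad 1,766/5,016 × $3,186,735 = 1,121,964.52; Dube 82/5,016 × $3,186,735 = 52,095.75.
At nearest $1: Tam $2,012,675; Haddad $1,121,965; Dube $52,096. Sum = $3,186,736.
Difference $3,186,735 − $3,186,736 = −$1 applied to largest allocation (Tam): Tam becomes $2,012,674.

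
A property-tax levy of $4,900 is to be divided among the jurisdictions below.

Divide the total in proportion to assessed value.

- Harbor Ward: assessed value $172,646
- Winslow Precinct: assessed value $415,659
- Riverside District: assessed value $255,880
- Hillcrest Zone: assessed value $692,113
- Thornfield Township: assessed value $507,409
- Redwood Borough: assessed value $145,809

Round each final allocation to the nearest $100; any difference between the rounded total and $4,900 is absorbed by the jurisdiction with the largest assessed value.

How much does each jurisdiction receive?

Harbor Ward: $400 | Winslow Precinct: $900 | Riverside District: $600 | Hillcrest Zone: $1,600 | Thornfield Township: $1,100 | Redwood Borough: $300

Sum of assessed value: 2,189,516.
Pro-rata amounts: Harbor Ward 172,646/2,189,516 × $4,900 = 386.37; Winslow Precinct 415,659/2,189,516 × $4,900 = 930.22; Riverside District 255,880/2,189,516 × $4,900 = 572.64; Hillcrest Zone 692,113/2,189,516 × $4,900 = 1,548.91; Thornfield Township 507,409/2,189,516 × $4,900 = 1,135.55; Redwood Borough 145,809/2,189,516 × $4,900 = 326.31.
After rounding ($100): Harbor Ward $400; Winslow Precinct $900; Riverside District $600; Hillcrest Zone $1,500; Thornfield Township $1,100; Redwood Borough $300. Sum = $4,800.
Difference $4,900 − $4,800 = +$100 applied to largest assessed value (Hillcrest Zone): Hillcrest Zone becomes $1,600.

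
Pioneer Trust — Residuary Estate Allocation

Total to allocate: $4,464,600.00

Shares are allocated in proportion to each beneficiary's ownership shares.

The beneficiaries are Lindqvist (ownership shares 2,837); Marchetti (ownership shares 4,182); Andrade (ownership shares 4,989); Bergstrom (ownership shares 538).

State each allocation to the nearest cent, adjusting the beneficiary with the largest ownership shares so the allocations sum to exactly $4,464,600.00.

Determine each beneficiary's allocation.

Sum of ownership shares: 2,837 + 4,182 + 4,989 + 538 = 12,546.
Proportional shares: Lindqvist 1,009,570.3969; Marchetti 1,488,200.0000; Andrade 1,775,377.7618; Bergstrom 191,451.8412.
At nearest cent: Lindqvist $1,009,570.40; Marchetti $1,488,200.00; Andrade $1,775,377.76; Bergstrom $191,451.84. Sum = $4,464,600.00.
Rounded total matches; no reconciliation needed.

Lindqvist: $1,009,570.40; Marchetti: $1,488,200.00; Andrade: $1,775,377.76; Bergstrom: $191,451.84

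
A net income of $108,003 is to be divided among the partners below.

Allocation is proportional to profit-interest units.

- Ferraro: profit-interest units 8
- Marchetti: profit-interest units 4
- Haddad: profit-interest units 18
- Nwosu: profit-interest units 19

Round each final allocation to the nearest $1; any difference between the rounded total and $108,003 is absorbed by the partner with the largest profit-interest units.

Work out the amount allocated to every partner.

Ferraro: $17,633 · Marchetti: $8,817 · Haddad: $39,675 · Nwosu: $41,878

Total profit-interest units = 49.
Proportional shares: Ferraro 8/49 × $108,003 = 17,633.14; Marchetti 4/49 × $108,003 = 8,816.57; Haddad 18/49 × $108,003 = 39,674.57; Nwosu 19/49 × $108,003 = 41,878.71.
At nearest $1: Ferraro $17,633; Marchetti $8,817; Haddad $39,675; Nwosu $41,879. Sum = $108,004.
Difference $108,003 − $108,004 = −$1 applied to largest profit-interest units (Nwosu): Nwosu becomes $41,878.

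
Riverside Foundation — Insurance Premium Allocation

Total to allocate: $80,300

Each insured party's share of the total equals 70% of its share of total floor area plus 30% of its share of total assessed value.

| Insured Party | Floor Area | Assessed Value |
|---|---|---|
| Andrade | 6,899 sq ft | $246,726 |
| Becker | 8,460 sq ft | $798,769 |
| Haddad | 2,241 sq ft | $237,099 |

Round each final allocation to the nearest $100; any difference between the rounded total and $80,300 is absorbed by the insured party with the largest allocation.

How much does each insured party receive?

Totals — floor area 17,600, assessed value 1,282,594.
Composite weights (70% floor area + 30% assessed value): Andrade 0.3321; Becker 0.5233; Haddad 0.1446.
Raw shares: Andrade 26,667.75; Becker 42,021.80; Haddad 11,610.45.
After rounding ($100): Andrade $26,700; Becker $42,000; Haddad $11,600. Sum = $80,300.
No rounding difference to absorb.

Andrade: $26,700 · Becker: $42,000 · Haddad: $11,600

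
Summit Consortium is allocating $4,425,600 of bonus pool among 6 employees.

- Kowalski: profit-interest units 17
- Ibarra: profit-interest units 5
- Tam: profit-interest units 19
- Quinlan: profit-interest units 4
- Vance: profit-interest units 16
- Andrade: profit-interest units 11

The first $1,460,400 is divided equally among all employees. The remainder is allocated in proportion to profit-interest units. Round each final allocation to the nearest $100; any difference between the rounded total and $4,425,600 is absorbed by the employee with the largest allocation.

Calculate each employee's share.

Kowalski: $943,500; Ibarra: $449,300; Tam: $1,026,000; Quinlan: $408,100; Vance: $902,300; Andrade: $696,400

$1,460,400 shared equally gives $243,400 per employee.
Remainder $2,965,200 by profit-interest units (total 72): Kowalski 700,116.67 → $700,100; Ibarra 205,916.67 → $205,900; Tam 782,483.33 → $782,500; Quinlan 164,733.33 → $164,700; Vance 658,933.33 → $658,900; Andrade 453,016.67 → $453,000.
Rounding difference +$100 on remainder applied to Tam.
Totals: Kowalski $243,400 + $700,100 = $943,500; Ibarra $243,400 + $205,900 = $449,300; Tam $243,400 + $782,600 = $1,026,000; Quinlan $243,400 + $164,700 = $408,100; Vance $243,400 + $658,900 = $902,300; Andrade $243,400 + $453,000 = $696,400.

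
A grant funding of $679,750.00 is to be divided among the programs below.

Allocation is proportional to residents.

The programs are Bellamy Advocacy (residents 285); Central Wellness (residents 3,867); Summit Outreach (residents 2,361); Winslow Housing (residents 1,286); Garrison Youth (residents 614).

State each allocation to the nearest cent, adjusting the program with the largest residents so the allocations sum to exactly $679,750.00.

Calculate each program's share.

Combined residents = 285 + 3,867 + 2,361 + 1,286 + 614 = 8,413.
Raw shares: Bellamy Advocacy 23,027.3089; Central Wellness 312,444.2232; Summit Outreach 190,763.075003; Winslow Housing 103,905.6817; Garrison Youth 49,609.7112.
After rounding (cent): Bellamy Advocacy $23,027.31; Central Wellness $312,444.22; Summit Outreach $190,763.08; Winslow Housing $103,905.68; Garrison Youth $49,609.71. Sum = $679,750.00.
Rounded total matches; no reconciliation needed.

Bellamy Advocacy: $23,027.31; Central Wellness: $312,444.22; Summit Outreach: $190,763.08; Winslow Housing: $103,905.68; Garrison Youth: $49,609.71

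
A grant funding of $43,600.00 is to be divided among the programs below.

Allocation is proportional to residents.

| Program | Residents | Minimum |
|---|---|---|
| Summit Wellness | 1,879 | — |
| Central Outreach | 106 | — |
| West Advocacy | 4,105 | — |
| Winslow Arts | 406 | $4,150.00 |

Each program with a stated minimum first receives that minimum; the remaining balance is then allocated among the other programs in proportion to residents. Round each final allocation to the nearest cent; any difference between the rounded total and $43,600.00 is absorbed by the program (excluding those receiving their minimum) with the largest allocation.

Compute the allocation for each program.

Summit Wellness: $12,171.85; Central Outreach: $686.65; West Advocacy: $26,591.50; Winslow Arts: $4,150.00

Minimums first: Winslow Arts $4,150.00. Residual $39,450.00.
Residual split over remaining residents 6,090: Summit Wellness 12,171.8473 → $12,171.85; Central Outreach 686.6502 → $686.65; West Advocacy 26,591.5025 → $26,591.50.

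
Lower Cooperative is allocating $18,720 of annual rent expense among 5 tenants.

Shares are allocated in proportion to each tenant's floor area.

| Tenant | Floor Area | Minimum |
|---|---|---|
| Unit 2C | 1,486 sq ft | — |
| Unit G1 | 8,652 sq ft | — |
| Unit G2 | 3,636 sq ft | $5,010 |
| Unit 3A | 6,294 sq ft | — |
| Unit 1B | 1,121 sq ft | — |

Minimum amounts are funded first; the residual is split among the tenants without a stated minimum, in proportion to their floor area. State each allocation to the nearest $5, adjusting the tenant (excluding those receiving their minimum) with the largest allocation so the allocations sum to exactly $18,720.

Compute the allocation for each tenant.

Minimums first: Unit G2 $5,010. Balance $13,710.
Balance split over remaining floor area 17,553: Unit 2C 1,160.66 → $1,160; Unit G1 6,757.76 → $6,760; Unit 3A 4,916.01 → $4,915; Unit 1B 875.57 → $875.

Unit 2C: $1,160; Unit G1: $6,760; Unit G2: $5,010; Unit 3A: $4,915; Unit 1B: $875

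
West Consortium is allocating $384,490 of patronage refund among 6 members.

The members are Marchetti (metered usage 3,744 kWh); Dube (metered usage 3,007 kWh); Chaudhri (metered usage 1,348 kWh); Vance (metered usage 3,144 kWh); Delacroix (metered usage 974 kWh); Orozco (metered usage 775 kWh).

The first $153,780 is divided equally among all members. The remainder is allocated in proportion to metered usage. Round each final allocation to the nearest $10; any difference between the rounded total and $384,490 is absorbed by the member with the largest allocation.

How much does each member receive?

$153,780 shared equally gives $25,630 per member.
Remainder $230,710 by metered usage (total 12,992): Marchetti 66,485.39 → $66,490; Dube 53,397.86 → $53,400; Chaudhri 23,937.58 → $23,940; Vance 55,830.68 → $55,830; Delacroix 17,296.15 → $17,300; Orozco 13,762.33 → $13,760.
Rounding difference −$10 on remainder applied to Marchetti.
Totals: Marchetti $25,630 + $66,480 = $92,110; Dube $25,630 + $53,400 = $79,030; Chaudhri $25,630 + $23,940 = $49,570; Vance $25,630 + $55,830 = $81,460; Delacroix $25,630 + $17,300 = $42,930; Orozco $25,630 + $13,760 = $39,390.

Marchetti: $92,110 · Dube: $79,030 · Chaudhri: $49,570 · Vance: $81,460 · Delacroix: $42,930 · Orozco: $39,390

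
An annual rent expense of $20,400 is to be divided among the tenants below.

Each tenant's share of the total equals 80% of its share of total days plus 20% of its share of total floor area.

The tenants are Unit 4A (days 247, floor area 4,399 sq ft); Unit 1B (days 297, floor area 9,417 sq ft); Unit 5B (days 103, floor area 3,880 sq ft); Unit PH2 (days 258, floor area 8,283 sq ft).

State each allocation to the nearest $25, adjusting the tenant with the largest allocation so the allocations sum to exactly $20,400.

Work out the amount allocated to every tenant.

Days total 905; floor area total 25,979.
Combined weights (80% days + 20% floor area): Unit 4A 0.2522; Unit 1B 0.3350; Unit 5B 0.1209; Unit PH2 0.2918.
Raw shares: Unit 4A 5,145.05; Unit 1B 6,834.78; Unit 5B 2,466.77; Unit PH2 5,953.40.
At nearest $25: Unit 4A $5,150; Unit 1B $6,825; Unit 5B $2,475; Unit PH2 $5,950. Sum = $20,400.
Sum already equals the total — no adjustment.

Unit 4A: $5,150; Unit 1B: $6,825; Unit 5B: $2,475; Unit PH2: $5,950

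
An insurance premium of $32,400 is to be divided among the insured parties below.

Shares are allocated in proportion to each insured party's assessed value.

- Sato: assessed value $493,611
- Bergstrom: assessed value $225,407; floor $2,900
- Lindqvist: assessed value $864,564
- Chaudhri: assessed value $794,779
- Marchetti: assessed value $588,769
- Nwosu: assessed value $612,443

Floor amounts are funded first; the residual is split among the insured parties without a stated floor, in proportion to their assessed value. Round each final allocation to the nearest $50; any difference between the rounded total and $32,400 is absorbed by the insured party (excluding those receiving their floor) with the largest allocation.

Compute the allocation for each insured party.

Sato: $4,350; Bergstrom: $2,900; Lindqvist: $7,550; Chaudhri: $7,000; Marchetti: $5,200; Nwosu: $5,400

Fund the minimums — Bergstrom $2,900. Residual $29,500.
Residual split over remaining assessed value 3,354,166: Sato 4,341.32 → $4,350; Lindqvist 7,603.87 → $7,600; Chaudhri 6,990.11 → $7,000; Marchetti 5,178.24 → $5,200; Nwosu 5,386.46 → $5,400.
Rounding difference −$50 applied to Lindqvist → $7,550.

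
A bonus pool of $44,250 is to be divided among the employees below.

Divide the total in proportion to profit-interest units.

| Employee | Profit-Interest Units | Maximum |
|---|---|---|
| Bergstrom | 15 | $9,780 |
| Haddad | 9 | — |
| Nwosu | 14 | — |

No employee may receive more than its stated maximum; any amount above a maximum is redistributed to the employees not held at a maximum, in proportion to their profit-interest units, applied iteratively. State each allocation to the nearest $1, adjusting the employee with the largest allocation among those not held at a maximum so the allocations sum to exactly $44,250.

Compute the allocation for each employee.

Combined profit-interest units = 38.
Pro-rata shares before constraints: Bergstrom 17,467.11; Haddad 10,480.26; Nwosu 16,302.63.
Held at cap: Bergstrom ($9,780); remaining pool $34,470 reallocated over remaining profit-interest units 23.
Redistributed shares: Haddad 13,488.26 → $13,488; Nwosu 20,981.74 → $20,982.

Bergstrom: $9,780 | Haddad: $13,488 | Nwosu: $20,982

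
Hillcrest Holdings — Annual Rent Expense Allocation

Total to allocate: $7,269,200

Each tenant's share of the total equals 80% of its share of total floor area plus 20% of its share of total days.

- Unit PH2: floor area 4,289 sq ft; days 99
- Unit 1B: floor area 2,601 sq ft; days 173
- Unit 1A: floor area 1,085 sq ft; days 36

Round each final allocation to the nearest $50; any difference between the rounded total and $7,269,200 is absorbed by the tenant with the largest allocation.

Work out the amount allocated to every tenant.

Floor area total 7,975; days total 308.
Combined weights (80% floor area + 20% days): Unit PH2 0.4945; Unit 1B 0.3733; Unit 1A 0.1322.
Pro-rata amounts: Unit PH2 3,594,839.14; Unit 1B 2,713,250.87; Unit 1A 961,109.99.
After rounding ($50): Unit PH2 $3,594,850; Unit 1B $2,713,250; Unit 1A $961,100. Sum = $7,269,200.
Sum already equals the total — no adjustment.

Unit PH2: $3,594,850; Unit 1B: $2,713,250; Unit 1A: $961,100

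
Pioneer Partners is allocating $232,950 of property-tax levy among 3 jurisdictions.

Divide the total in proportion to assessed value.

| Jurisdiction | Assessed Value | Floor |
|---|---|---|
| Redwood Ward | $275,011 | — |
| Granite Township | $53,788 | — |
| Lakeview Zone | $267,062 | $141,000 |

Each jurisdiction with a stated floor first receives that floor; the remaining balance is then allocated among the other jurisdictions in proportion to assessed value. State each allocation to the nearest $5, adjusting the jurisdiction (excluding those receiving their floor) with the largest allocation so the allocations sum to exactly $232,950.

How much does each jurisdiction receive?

Redwood Ward: $76,910; Granite Township: $15,040; Lakeview Zone: $141,000

Minimums first: Lakeview Zone $141,000. Balance $91,950.
Balance split over remaining assessed value 328,799: Redwood Ward 76,907.96 → $76,910; Granite Township 15,042.04 → $15,040.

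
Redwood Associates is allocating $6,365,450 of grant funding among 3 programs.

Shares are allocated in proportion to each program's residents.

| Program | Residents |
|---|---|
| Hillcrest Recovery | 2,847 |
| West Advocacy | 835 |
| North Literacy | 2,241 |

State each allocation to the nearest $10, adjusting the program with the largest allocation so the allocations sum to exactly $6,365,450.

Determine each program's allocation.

Combined residents = 5,923.
Pro-rata amounts: Hillcrest Recovery 2,847/5,923 × $6,365,450 = 3,059,671.81; West Advocacy 835/5,923 × $6,365,450 = 897,374.77; North Literacy 2,241/5,923 × $6,365,450 = 2,408,403.42.
After rounding ($10): Hillcrest Recovery $3,059,670; West Advocacy $897,370; North Literacy $2,408,400. Sum = $6,365,440.
Difference $6,365,450 − $6,365,440 = +$10 applied to largest allocation (Hillcrest Recovery): Hillcrest Recovery becomes $3,059,680.

Hillcrest Recovery: $3,059,680 | West Advocacy: $897,370 | North Literacy: $2,408,400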